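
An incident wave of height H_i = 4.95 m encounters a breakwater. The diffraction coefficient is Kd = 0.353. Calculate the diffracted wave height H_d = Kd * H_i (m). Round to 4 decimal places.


H_d = Kd * H_i
H_d = 0.353 * 4.95
H_d = 1.7474 m

1.7474


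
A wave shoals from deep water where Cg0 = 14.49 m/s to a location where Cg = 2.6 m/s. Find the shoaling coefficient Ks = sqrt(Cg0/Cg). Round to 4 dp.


Ks = sqrt(Cg0 / Cg)
Ks = sqrt(14.49 / 2.6)
Ks = sqrt(5.5731)
Ks = 2.3607

2.3607


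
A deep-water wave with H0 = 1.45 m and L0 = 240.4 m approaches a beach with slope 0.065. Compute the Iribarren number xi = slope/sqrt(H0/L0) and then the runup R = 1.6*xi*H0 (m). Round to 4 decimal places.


xi = slope / sqrt(H0/L0)
H0/L0 = 1.45/240.4 = 0.006032
sqrt(0.006032) = 0.077663
xi = 0.065 / 0.077663 = 0.836944
R = 1.6 * xi * H0 = 1.6 * 0.836944 * 1.45
R = 1.9417 m

1.9417


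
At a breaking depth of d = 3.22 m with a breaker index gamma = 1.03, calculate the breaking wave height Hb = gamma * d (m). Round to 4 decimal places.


Hb = gamma * d
Hb = 1.03 * 3.22
Hb = 3.3166 m

3.3166


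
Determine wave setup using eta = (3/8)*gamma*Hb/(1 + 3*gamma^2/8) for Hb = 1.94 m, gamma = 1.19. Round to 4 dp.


eta = (3/8) * gamma * Hb / (1 + 3*gamma^2/8)
Numerator = (3/8) * 1.19 * 1.94 = 0.865725
Denominator = 1 + 3*1.19^2/8 = 1 + 0.531038 = 1.531038
eta = 0.865725 / 1.531038
eta = 0.5654 m

0.5654


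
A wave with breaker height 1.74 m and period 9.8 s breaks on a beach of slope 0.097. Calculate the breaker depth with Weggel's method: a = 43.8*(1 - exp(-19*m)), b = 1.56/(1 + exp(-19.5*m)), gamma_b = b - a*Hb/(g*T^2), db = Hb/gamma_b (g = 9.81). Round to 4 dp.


a = 43.8 * (1 - exp(-19 * m))
exp(-19 * 0.097) = exp(-1.8430) = 0.158342
a = 43.8 * (1 - 0.158342) = 36.864634
b = 1.56 / (1 + exp(-19.5 * m))
exp(-19.5 * 0.097) = exp(-1.8915) = 0.150845
b = 1.56 / (1 + 0.150845) = 1.355525
Hb / (g * T^2) = 1.74 / (9.81 * 9.8^2) = 1.74 / 942.1524 = 0.00184683
gamma_b = b - a * Hb/(g*T^2) = 1.355525 - 36.864634 * 0.00184683 = 1.287442
db = Hb / gamma_b = 1.74 / 1.287442
db = 1.3515 m

1.3515


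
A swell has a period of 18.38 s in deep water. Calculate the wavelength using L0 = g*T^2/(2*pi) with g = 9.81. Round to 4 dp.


L0 = g * T^2 / (2 * pi)
L0 = 9.81 * 18.38^2 / (2 * pi)
L0 = 9.81 * 337.8244 / 6.28319
L0 = 3314.0574 / 6.28319
L0 = 527.4486 m

527.4486


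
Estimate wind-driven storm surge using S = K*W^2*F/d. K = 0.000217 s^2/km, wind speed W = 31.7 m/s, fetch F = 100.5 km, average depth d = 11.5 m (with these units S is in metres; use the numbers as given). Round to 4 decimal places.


S = K * W^2 * F / d
W^2 = 31.7^2 = 1004.89
S = 0.000217 * 1004.89 * 100.5 / 11.5
Numerator = 0.000217 * 1004.89 * 100.5 = 21.915144
S = 21.915144 / 11.5 = 1.9057 m

1.9057


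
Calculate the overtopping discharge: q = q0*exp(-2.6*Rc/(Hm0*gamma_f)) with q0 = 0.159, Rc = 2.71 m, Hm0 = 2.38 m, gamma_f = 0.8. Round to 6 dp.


q = q0 * exp(-2.6 * Rc / (Hm0 * gamma_f))
Exponent = -2.6 * 2.71 / (2.38 * 0.8)
= -2.6 * 2.71 / 1.9040
= -3.700630
exp(-3.700630) = 0.024708
q = 0.159 * 0.024708
q = 0.003929 m^3/s/m

0.003929


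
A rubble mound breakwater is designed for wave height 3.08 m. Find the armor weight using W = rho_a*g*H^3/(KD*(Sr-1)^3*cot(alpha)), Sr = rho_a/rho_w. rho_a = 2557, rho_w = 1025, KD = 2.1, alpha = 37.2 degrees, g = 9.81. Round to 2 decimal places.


Sr = rho_a / rho_w = 2557 / 1025 = 2.494634
(Sr - 1) = 1.494634
(Sr - 1)^3 = 3.338910
cot(37.2) = 1 / tan(37.2) = 1 / 0.759041 = 1.317451
Numerator = 2557 * 9.81 * 3.08^3 = 732912.0885
Denominator = 2.1 * 3.338910 * 1.317451 = 9.237588
W = 732912.0885 / 9.237588
W = 79340.20 N

79340.20


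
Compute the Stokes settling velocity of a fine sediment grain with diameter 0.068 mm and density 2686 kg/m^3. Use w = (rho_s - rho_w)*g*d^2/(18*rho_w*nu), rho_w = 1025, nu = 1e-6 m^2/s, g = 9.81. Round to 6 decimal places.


w = (rho_s - rho_w) * g * d^2 / (18 * rho_w * nu)
d = 0.068 mm = 0.000068 m
rho_s - rho_w = 2686 - 1025 = 1661
Numerator = 1661 * 9.81 * (0.000068)^2 = 0.000075345352
Denominator = 18 * 1025 * 1e-6 = 0.018450
w = 0.004084 m/s

0.004084


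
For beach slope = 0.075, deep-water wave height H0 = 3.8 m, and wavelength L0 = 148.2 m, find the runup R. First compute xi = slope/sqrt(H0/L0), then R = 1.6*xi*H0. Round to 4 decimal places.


xi = slope / sqrt(H0/L0)
H0/L0 = 3.8/148.2 = 0.025641
sqrt(0.025641) = 0.160128
xi = 0.075 / 0.160128 = 0.468375
R = 1.6 * xi * H0 = 1.6 * 0.468375 * 3.8
R = 2.8477 m

2.8477


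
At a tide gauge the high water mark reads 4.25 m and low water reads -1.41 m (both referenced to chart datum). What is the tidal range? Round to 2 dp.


Tidal range = High water - Low water
Tidal range = 4.25 - (-1.41)
Tidal range = 5.66 m

5.66


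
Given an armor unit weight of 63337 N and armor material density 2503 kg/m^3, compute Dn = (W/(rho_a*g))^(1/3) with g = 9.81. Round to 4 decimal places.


V = W / (rho_a * g)
V = 63337 / (2503 * 9.81)
V = 63337 / 24554.43
V = 2.579453 m^3
Dn = V^(1/3) = 2.579453^(1/3)
Dn = 1.3714 m

1.3714


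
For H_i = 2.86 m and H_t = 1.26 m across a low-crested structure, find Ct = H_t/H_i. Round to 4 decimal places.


Ct = H_t / H_i
Ct = 1.26 / 2.86
Ct = 0.4406

0.4406


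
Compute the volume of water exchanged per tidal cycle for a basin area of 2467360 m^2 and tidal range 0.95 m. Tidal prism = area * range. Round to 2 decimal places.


Tidal prism = Area * Tidal range
P = 2467360 * 0.95
P = 2343992.00 m^3

2343992.00


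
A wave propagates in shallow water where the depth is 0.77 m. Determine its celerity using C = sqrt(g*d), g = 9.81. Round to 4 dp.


Using the shallow-water approximation:
C = sqrt(g * d) = sqrt(9.81 * 0.77)
C = sqrt(7.5537)
C = 2.7484 m/s

2.7484


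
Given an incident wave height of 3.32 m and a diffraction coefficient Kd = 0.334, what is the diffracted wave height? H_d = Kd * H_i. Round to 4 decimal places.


H_d = Kd * H_i
H_d = 0.334 * 3.32
H_d = 1.1089 m

1.1089


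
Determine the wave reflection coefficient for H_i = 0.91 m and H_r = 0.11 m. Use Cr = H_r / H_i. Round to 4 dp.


Cr = H_r / H_i
Cr = 0.11 / 0.91
Cr = 0.1209

0.1209


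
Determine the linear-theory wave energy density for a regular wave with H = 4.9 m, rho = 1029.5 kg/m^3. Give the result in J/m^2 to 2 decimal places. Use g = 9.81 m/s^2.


E = (1/8) * rho * g * H^2
E = (1/8) * 1029.5 * 9.81 * 4.9^2
E = 0.125 * 1029.5 * 9.81 * 24.0100
E = 30310.81 J/m^2

30310.81


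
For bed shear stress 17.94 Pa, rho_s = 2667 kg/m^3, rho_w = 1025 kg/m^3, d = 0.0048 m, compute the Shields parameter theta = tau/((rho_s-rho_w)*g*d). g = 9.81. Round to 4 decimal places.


theta = tau / ((rho_s - rho_w) * g * d)
rho_s - rho_w = 2667 - 1025 = 1642
Denominator = 1642 * 9.81 * 0.0048 = 77.318496
theta = 17.94 / 77.318496
theta = 0.2320

0.2320


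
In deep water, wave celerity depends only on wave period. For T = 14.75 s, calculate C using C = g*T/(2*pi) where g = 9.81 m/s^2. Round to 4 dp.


We use the deep-water celerity formula:
C = g * T / (2 * pi)
C = 9.81 * 14.75 / (2 * 3.14159...)
C = 144.697500 / 6.283185
C = 23.0293 m/s

23.0293


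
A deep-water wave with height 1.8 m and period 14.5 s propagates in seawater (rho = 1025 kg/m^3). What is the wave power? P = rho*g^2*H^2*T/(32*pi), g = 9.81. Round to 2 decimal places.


P = rho * g^2 * H^2 * T / (32 * pi)
P = 1025 * 9.81^2 * 1.8^2 * 14.5 / (32 * pi)
P = 1025 * 96.2361 * 3.2400 * 14.5 / 100.53096
P = 46097.25 W/m

46097.25


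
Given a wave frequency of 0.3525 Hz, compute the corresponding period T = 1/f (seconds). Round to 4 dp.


T = 1 / f
T = 1 / 0.3525
T = 2.8369 s

2.8369


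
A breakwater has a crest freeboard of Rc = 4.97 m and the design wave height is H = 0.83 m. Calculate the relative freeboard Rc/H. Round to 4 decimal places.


Relative freeboard = Rc / H
= 4.97 / 0.83
= 5.9880

5.9880


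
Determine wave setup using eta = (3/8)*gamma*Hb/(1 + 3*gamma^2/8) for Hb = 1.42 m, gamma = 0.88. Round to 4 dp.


eta = (3/8) * gamma * Hb / (1 + 3*gamma^2/8)
Numerator = (3/8) * 0.88 * 1.42 = 0.468600
Denominator = 1 + 3*0.88^2/8 = 1 + 0.290400 = 1.290400
eta = 0.468600 / 1.290400
eta = 0.3631 m

0.3631


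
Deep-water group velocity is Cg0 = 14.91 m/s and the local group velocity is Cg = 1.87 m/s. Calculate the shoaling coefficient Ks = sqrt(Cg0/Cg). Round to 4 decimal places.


Ks = sqrt(Cg0 / Cg)
Ks = sqrt(14.91 / 1.87)
Ks = sqrt(7.9733)
Ks = 2.8237

2.8237


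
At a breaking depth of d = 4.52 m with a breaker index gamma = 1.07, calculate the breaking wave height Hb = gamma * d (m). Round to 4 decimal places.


Hb = gamma * d
Hb = 1.07 * 4.52
Hb = 4.8364 m

4.8364


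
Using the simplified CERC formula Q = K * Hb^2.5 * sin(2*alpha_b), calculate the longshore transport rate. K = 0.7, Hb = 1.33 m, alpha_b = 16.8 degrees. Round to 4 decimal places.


Q = K * Hb^2.5 * sin(2 * alpha_b)
Hb^2.5 = 1.33^2.5 = 2.039995
sin(2 * 16.8) = sin(33.6) = 0.553392
Q = 0.7 * 2.039995 * 0.553392
Q = 0.7902 m^3/s

0.7902


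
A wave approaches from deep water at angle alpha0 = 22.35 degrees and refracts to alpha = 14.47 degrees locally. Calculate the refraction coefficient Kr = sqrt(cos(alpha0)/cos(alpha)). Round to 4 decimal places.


Kr = sqrt(cos(alpha0) / cos(alpha))
cos(22.35) = 0.924878
cos(14.47) = 0.968279
Kr = sqrt(0.924878 / 0.968279)
Kr = sqrt(0.955178)
Kr = 0.9773

0.9773


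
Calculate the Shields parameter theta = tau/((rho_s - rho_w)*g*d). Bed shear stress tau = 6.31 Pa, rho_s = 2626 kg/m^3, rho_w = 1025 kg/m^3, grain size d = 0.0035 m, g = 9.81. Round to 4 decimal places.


theta = tau / ((rho_s - rho_w) * g * d)
rho_s - rho_w = 2626 - 1025 = 1601
Denominator = 1601 * 9.81 * 0.0035 = 54.970335
theta = 6.31 / 54.970335
theta = 0.1148

0.1148


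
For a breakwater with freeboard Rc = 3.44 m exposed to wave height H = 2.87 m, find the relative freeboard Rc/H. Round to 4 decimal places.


Relative freeboard = Rc / H
= 3.44 / 2.87
= 1.1986

1.1986


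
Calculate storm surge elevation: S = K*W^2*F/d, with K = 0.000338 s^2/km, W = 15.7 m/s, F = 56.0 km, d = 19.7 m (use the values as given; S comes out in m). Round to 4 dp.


S = K * W^2 * F / d
W^2 = 15.7^2 = 246.49
S = 0.000338 * 246.49 * 56.0 / 19.7
Numerator = 0.000338 * 246.49 * 56.0 = 4.665563
S = 4.665563 / 19.7 = 0.2368 m

0.2368


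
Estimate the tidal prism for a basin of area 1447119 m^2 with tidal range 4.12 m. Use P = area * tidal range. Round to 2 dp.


Tidal prism = Area * Tidal range
P = 1447119 * 4.12
P = 5962130.28 m^3

5962130.28


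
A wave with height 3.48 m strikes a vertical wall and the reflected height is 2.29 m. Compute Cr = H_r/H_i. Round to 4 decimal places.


Cr = H_r / H_i
Cr = 2.29 / 3.48
Cr = 0.6580

0.6580


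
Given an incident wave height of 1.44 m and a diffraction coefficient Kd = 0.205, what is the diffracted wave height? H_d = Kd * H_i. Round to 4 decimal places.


H_d = Kd * H_i
H_d = 0.205 * 1.44
H_d = 0.2952 m

0.2952


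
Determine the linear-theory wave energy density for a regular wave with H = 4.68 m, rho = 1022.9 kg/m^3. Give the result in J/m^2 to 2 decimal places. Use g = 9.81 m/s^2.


E = (1/8) * rho * g * H^2
E = (1/8) * 1022.9 * 9.81 * 4.68^2
E = 0.125 * 1022.9 * 9.81 * 21.9024
E = 27472.86 J/m^2

27472.86


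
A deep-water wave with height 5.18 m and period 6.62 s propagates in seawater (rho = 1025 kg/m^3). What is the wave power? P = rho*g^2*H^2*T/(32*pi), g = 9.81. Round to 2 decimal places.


P = rho * g^2 * H^2 * T / (32 * pi)
P = 1025 * 9.81^2 * 5.18^2 * 6.62 / (32 * pi)
P = 1025 * 96.2361 * 26.8324 * 6.62 / 100.53096
P = 174292.84 W/m

174292.84


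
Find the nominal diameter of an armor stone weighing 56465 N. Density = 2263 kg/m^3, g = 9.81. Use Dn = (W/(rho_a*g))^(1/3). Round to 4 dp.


V = W / (rho_a * g)
V = 56465 / (2263 * 9.81)
V = 56465 / 22200.03
V = 2.543465 m^3
Dn = V^(1/3) = 2.543465^(1/3)
Dn = 1.3650 m

1.3650


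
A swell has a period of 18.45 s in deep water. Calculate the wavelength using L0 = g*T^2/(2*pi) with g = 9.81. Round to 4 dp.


L0 = g * T^2 / (2 * pi)
L0 = 9.81 * 18.45^2 / (2 * pi)
L0 = 9.81 * 340.4025 / 6.28319
L0 = 3339.3485 / 6.28319
L0 = 531.4738 m

531.4738


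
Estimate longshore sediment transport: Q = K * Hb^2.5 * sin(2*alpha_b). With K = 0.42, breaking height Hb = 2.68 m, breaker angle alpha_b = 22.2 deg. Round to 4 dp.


Q = K * Hb^2.5 * sin(2 * alpha_b)
Hb^2.5 = 2.68^2.5 = 11.758096
sin(2 * 22.2) = sin(44.4) = 0.699663
Q = 0.42 * 11.758096 * 0.699663
Q = 3.4552 m^3/s

3.4552


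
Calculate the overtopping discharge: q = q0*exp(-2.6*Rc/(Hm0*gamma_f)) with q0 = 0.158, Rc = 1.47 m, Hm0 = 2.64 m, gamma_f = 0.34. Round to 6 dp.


q = q0 * exp(-2.6 * Rc / (Hm0 * gamma_f))
Exponent = -2.6 * 1.47 / (2.64 * 0.34)
= -2.6 * 1.47 / 0.8976
= -4.258021
exp(-4.258021) = 0.014150
q = 0.158 * 0.014150
q = 0.002236 m^3/s/m

0.002236


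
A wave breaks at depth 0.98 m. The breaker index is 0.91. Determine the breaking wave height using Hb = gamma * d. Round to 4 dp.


Hb = gamma * d
Hb = 0.91 * 0.98
Hb = 0.8918 m

0.8918


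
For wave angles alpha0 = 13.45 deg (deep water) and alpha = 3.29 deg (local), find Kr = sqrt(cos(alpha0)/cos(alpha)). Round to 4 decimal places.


Kr = sqrt(cos(alpha0) / cos(alpha))
cos(13.45) = 0.972573
cos(3.29) = 0.998352
Kr = sqrt(0.972573 / 0.998352)
Kr = sqrt(0.974179)
Kr = 0.9870

0.9870


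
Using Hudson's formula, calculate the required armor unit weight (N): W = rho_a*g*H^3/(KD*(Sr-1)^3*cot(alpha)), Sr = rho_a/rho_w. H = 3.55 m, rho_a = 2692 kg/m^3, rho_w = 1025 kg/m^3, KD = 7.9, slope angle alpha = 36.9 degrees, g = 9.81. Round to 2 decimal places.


Sr = rho_a / rho_w = 2692 / 1025 = 2.626341
(Sr - 1) = 1.626341
(Sr - 1)^3 = 4.301651
cot(36.9) = 1 / tan(36.9) = 1 / 0.750821 = 1.331875
Numerator = 2692 * 9.81 * 3.55^3 = 1181487.4752
Denominator = 7.9 * 4.301651 * 1.331875 = 45.261167
W = 1181487.4752 / 45.261167
W = 26103.78 N

26103.78


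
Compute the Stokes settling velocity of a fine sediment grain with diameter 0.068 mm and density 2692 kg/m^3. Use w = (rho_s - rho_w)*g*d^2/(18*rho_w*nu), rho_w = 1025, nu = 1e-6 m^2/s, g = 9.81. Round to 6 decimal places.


w = (rho_s - rho_w) * g * d^2 / (18 * rho_w * nu)
d = 0.068 mm = 0.000068 m
rho_s - rho_w = 2692 - 1025 = 1667
Numerator = 1667 * 9.81 * (0.000068)^2 = 0.000075617520
Denominator = 18 * 1025 * 1e-6 = 0.018450
w = 0.004099 m/s

0.004099


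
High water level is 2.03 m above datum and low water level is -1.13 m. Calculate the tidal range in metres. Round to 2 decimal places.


Tidal range = High water - Low water
Tidal range = 2.03 - (-1.13)
Tidal range = 3.16 m

3.16


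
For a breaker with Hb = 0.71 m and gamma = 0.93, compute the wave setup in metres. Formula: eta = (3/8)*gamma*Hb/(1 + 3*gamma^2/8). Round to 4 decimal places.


eta = (3/8) * gamma * Hb / (1 + 3*gamma^2/8)
Numerator = (3/8) * 0.93 * 0.71 = 0.247612
Denominator = 1 + 3*0.93^2/8 = 1 + 0.324338 = 1.324338
eta = 0.247612 / 1.324338
eta = 0.1870 m

0.1870


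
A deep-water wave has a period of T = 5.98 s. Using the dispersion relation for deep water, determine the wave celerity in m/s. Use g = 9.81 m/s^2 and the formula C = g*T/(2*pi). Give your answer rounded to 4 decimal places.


We use the deep-water celerity formula:
C = g * T / (2 * pi)
C = 9.81 * 5.98 / (2 * 3.14159...)
C = 58.663800 / 6.283185
C = 9.3366 m/s

9.3366


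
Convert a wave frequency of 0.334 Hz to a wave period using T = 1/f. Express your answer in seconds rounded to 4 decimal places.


T = 1 / f
T = 1 / 0.334
T = 2.9940 s

2.9940


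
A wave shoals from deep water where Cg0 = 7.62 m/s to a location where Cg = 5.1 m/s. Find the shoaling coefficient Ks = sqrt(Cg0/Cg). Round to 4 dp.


Ks = sqrt(Cg0 / Cg)
Ks = sqrt(7.62 / 5.1)
Ks = sqrt(1.4941)
Ks = 1.2223

1.2223


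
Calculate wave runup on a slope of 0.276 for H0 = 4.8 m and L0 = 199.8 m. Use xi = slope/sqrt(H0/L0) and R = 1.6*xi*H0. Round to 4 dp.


xi = slope / sqrt(H0/L0)
H0/L0 = 4.8/199.8 = 0.024024
sqrt(0.024024) = 0.154997
xi = 0.276 / 0.154997 = 1.780681
R = 1.6 * xi * H0 = 1.6 * 1.780681 * 4.8
R = 13.6756 m

13.6756


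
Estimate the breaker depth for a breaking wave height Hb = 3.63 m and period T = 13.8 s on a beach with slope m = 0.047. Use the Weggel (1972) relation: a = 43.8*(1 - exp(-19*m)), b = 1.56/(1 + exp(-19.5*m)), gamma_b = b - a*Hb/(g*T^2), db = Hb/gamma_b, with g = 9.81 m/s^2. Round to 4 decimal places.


a = 43.8 * (1 - exp(-19 * m))
exp(-19 * 0.047) = exp(-0.8930) = 0.409426
a = 43.8 * (1 - 0.409426) = 25.867157
b = 1.56 / (1 + exp(-19.5 * m))
exp(-19.5 * 0.047) = exp(-0.9165) = 0.399916
b = 1.56 / (1 + 0.399916) = 1.114352
Hb / (g * T^2) = 3.63 / (9.81 * 13.8^2) = 3.63 / 1868.2164 = 0.00194303
gamma_b = b - a * Hb/(g*T^2) = 1.114352 - 25.867157 * 0.00194303 = 1.064092
db = Hb / gamma_b = 3.63 / 1.064092
db = 3.4114 m

3.4114


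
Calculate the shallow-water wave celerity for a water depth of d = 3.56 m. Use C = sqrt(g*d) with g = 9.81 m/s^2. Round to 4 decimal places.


Using the shallow-water approximation:
C = sqrt(g * d) = sqrt(9.81 * 3.56)
C = sqrt(34.9236)
C = 5.9096 m/s

5.9096


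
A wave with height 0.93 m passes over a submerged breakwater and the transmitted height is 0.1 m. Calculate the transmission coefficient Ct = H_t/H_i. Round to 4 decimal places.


Ct = H_t / H_i
Ct = 0.1 / 0.93
Ct = 0.1075

0.1075


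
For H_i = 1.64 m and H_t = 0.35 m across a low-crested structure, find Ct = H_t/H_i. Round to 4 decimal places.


Ct = H_t / H_i
Ct = 0.35 / 1.64
Ct = 0.2134

0.2134


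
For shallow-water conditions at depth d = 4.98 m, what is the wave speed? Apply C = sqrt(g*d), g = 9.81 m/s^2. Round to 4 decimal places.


Using the shallow-water approximation:
C = sqrt(g * d) = sqrt(9.81 * 4.98)
C = sqrt(48.8538)
C = 6.9895 m/s

6.9895


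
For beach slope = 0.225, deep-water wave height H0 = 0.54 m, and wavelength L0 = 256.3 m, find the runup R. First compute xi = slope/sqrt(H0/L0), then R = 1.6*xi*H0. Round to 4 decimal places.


xi = slope / sqrt(H0/L0)
H0/L0 = 0.54/256.3 = 0.002107
sqrt(0.002107) = 0.045901
xi = 0.225 / 0.045901 = 4.901849
R = 1.6 * xi * H0 = 1.6 * 4.901849 * 0.54
R = 4.2352 m

4.2352


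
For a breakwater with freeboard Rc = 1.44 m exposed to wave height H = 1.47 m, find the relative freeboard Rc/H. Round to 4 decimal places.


Relative freeboard = Rc / H
= 1.44 / 1.47
= 0.9796

0.9796


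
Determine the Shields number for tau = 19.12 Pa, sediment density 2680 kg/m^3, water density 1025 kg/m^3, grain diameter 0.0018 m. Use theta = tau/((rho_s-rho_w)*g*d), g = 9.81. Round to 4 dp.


theta = tau / ((rho_s - rho_w) * g * d)
rho_s - rho_w = 2680 - 1025 = 1655
Denominator = 1655 * 9.81 * 0.0018 = 29.223990
theta = 19.12 / 29.223990
theta = 0.6543

0.6543


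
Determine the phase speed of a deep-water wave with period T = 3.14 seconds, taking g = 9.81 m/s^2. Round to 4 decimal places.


We use the deep-water celerity formula:
C = g * T / (2 * pi)
C = 9.81 * 3.14 / (2 * 3.14159...)
C = 30.803400 / 6.283185
C = 4.9025 m/s

4.9025


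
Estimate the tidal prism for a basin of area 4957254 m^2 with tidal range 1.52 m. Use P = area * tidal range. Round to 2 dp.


Tidal prism = Area * Tidal range
P = 4957254 * 1.52
P = 7535026.08 m^3

7535026.08


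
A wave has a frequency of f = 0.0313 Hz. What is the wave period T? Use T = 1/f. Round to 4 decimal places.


T = 1 / f
T = 1 / 0.0313
T = 31.9489 s

31.9489


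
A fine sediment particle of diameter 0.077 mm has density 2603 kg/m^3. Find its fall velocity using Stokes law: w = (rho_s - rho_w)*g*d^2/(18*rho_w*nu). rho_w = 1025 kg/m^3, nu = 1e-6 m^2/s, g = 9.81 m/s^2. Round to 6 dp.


w = (rho_s - rho_w) * g * d^2 / (18 * rho_w * nu)
d = 0.077 mm = 0.000077 m
rho_s - rho_w = 2603 - 1025 = 1578
Numerator = 1578 * 9.81 * (0.000077)^2 = 0.000091781987
Denominator = 18 * 1025 * 1e-6 = 0.018450
w = 0.004975 m/s

0.004975


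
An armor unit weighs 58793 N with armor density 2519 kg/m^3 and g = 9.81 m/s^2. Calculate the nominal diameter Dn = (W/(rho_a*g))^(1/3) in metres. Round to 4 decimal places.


V = W / (rho_a * g)
V = 58793 / (2519 * 9.81)
V = 58793 / 24711.39
V = 2.379186 m^3
Dn = V^(1/3) = 2.379186^(1/3)
Dn = 1.3350 m

1.3350


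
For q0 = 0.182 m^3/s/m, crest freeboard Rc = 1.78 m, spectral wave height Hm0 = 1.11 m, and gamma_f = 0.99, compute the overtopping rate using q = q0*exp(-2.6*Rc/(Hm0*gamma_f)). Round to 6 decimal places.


q = q0 * exp(-2.6 * Rc / (Hm0 * gamma_f))
Exponent = -2.6 * 1.78 / (1.11 * 0.99)
= -2.6 * 1.78 / 1.0989
= -4.211484
exp(-4.211484) = 0.014824
q = 0.182 * 0.014824
q = 0.002698 m^3/s/m

0.002698


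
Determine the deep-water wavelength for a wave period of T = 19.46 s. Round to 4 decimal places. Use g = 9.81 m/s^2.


L0 = g * T^2 / (2 * pi)
L0 = 9.81 * 19.46^2 / (2 * pi)
L0 = 9.81 * 378.6916 / 6.28319
L0 = 3714.9646 / 6.28319
L0 = 591.2550 m

591.2550


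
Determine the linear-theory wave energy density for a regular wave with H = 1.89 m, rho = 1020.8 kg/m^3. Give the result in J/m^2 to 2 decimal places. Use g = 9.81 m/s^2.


E = (1/8) * rho * g * H^2
E = (1/8) * 1020.8 * 9.81 * 1.89^2
E = 0.125 * 1020.8 * 9.81 * 3.5721
E = 4471.40 J/m^2

4471.40


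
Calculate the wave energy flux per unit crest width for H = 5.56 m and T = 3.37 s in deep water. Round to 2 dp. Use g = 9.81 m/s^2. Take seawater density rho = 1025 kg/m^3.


P = rho * g^2 * H^2 * T / (32 * pi)
P = 1025 * 9.81^2 * 5.56^2 * 3.37 / (32 * pi)
P = 1025 * 96.2361 * 30.9136 * 3.37 / 100.53096
P = 102221.33 W/m

102221.33


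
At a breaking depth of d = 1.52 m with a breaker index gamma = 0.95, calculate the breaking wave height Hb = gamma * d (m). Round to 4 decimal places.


Hb = gamma * d
Hb = 0.95 * 1.52
Hb = 1.4440 m

1.4440


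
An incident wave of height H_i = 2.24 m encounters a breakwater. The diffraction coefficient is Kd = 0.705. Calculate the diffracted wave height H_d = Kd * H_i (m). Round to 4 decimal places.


H_d = Kd * H_i
H_d = 0.705 * 2.24
H_d = 1.5792 m

1.5792


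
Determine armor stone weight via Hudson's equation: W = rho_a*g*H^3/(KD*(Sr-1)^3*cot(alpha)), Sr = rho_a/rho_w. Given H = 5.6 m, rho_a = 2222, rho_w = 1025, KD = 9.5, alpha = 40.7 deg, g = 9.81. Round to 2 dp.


Sr = rho_a / rho_w = 2222 / 1025 = 2.167805
(Sr - 1) = 1.167805
(Sr - 1)^3 = 1.592615
cot(40.7) = 1 / tan(40.7) = 1 / 0.860136 = 1.162607
Numerator = 2222 * 9.81 * 5.6^3 = 3828045.9571
Denominator = 9.5 * 1.592615 * 1.162607 = 17.590067
W = 3828045.9571 / 17.590067
W = 217625.44 N

217625.44


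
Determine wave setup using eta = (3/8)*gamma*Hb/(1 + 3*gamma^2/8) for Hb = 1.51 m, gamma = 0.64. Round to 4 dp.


eta = (3/8) * gamma * Hb / (1 + 3*gamma^2/8)
Numerator = (3/8) * 0.64 * 1.51 = 0.362400
Denominator = 1 + 3*0.64^2/8 = 1 + 0.153600 = 1.153600
eta = 0.362400 / 1.153600
eta = 0.3141 m

0.3141


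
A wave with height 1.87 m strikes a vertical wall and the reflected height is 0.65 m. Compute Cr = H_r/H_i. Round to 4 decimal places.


Cr = H_r / H_i
Cr = 0.65 / 1.87
Cr = 0.3476

0.3476


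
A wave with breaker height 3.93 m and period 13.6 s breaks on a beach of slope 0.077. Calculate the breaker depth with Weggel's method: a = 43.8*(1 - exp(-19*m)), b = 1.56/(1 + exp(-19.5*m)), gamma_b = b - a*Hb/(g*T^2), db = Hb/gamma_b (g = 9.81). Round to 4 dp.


a = 43.8 * (1 - exp(-19 * m))
exp(-19 * 0.077) = exp(-1.4630) = 0.231541
a = 43.8 * (1 - 0.231541) = 33.658521
b = 1.56 / (1 + exp(-19.5 * m))
exp(-19.5 * 0.077) = exp(-1.5015) = 0.222796
b = 1.56 / (1 + 0.222796) = 1.275765
Hb / (g * T^2) = 3.93 / (9.81 * 13.6^2) = 3.93 / 1814.4576 = 0.00216594
gamma_b = b - a * Hb/(g*T^2) = 1.275765 - 33.658521 * 0.00216594 = 1.202863
db = Hb / gamma_b = 3.93 / 1.202863
db = 3.2672 m

3.2672


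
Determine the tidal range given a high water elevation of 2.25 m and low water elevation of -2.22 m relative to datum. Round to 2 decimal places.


Tidal range = High water - Low water
Tidal range = 2.25 - (-2.22)
Tidal range = 4.47 m

4.47


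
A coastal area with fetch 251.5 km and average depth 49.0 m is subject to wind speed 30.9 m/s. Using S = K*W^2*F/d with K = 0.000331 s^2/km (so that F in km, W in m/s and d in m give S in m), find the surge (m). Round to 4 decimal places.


S = K * W^2 * F / d
W^2 = 30.9^2 = 954.81
S = 0.000331 * 954.81 * 251.5 / 49.0
Numerator = 0.000331 * 954.81 * 251.5 = 79.484591
S = 79.484591 / 49.0 = 1.6221 m

1.6221


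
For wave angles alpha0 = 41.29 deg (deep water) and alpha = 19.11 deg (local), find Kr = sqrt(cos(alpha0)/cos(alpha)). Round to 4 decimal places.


Kr = sqrt(cos(alpha0) / cos(alpha))
cos(41.29) = 0.751379
cos(19.11) = 0.944892
Kr = sqrt(0.751379 / 0.944892)
Kr = sqrt(0.795201)
Kr = 0.8917

0.8917


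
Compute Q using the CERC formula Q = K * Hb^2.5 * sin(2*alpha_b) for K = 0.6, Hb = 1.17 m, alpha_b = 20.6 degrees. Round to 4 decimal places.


Q = K * Hb^2.5 * sin(2 * alpha_b)
Hb^2.5 = 1.17^2.5 = 1.480692
sin(2 * 20.6) = sin(41.2) = 0.658689
Q = 0.6 * 1.480692 * 0.658689
Q = 0.5852 m^3/s

0.5852


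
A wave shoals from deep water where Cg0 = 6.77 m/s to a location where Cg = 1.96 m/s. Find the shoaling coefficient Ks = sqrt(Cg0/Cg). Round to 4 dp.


Ks = sqrt(Cg0 / Cg)
Ks = sqrt(6.77 / 1.96)
Ks = sqrt(3.4541)
Ks = 1.8585

1.8585


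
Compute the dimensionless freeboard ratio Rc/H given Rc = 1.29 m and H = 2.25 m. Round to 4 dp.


Relative freeboard = Rc / H
= 1.29 / 2.25
= 0.5733

0.5733


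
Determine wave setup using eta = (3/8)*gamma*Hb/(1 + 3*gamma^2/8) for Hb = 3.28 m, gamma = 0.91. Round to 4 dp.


eta = (3/8) * gamma * Hb / (1 + 3*gamma^2/8)
Numerator = (3/8) * 0.91 * 3.28 = 1.119300
Denominator = 1 + 3*0.91^2/8 = 1 + 0.310538 = 1.310538
eta = 1.119300 / 1.310538
eta = 0.8541 m

0.8541


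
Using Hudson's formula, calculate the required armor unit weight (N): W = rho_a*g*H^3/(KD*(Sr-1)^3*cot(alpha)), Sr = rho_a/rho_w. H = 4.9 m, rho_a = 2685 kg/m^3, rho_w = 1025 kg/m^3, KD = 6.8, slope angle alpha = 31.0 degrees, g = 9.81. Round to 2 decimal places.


Sr = rho_a / rho_w = 2685 / 1025 = 2.619512
(Sr - 1) = 1.619512
(Sr - 1)^3 = 4.247689
cot(31.0) = 1 / tan(31.0) = 1 / 0.600861 = 1.664279
Numerator = 2685 * 9.81 * 4.9^3 = 3098857.0127
Denominator = 6.8 * 4.247689 * 1.664279 = 48.071518
W = 3098857.0127 / 48.071518
W = 64463.47 N

64463.47


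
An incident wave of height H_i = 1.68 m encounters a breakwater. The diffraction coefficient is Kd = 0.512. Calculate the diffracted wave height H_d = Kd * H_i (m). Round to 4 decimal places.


H_d = Kd * H_i
H_d = 0.512 * 1.68
H_d = 0.8602 m

0.8602


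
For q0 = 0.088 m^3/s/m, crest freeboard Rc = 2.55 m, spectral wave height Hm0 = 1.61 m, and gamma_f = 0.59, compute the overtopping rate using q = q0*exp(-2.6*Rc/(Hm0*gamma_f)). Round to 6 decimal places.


q = q0 * exp(-2.6 * Rc / (Hm0 * gamma_f))
Exponent = -2.6 * 2.55 / (1.61 * 0.59)
= -2.6 * 2.55 / 0.9499
= -6.979682
exp(-6.979682) = 0.000931
q = 0.088 * 0.000931
q = 0.000082 m^3/s/m

0.000082


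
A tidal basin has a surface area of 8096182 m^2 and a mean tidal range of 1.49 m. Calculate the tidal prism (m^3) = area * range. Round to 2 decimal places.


Tidal prism = Area * Tidal range
P = 8096182 * 1.49
P = 12063311.18 m^3

12063311.18


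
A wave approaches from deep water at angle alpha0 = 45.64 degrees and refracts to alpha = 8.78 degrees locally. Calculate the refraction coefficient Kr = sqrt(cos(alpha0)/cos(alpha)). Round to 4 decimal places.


Kr = sqrt(cos(alpha0) / cos(alpha))
cos(45.64) = 0.699164
cos(8.78) = 0.988282
Kr = sqrt(0.699164 / 0.988282)
Kr = sqrt(0.707455)
Kr = 0.8411

0.8411


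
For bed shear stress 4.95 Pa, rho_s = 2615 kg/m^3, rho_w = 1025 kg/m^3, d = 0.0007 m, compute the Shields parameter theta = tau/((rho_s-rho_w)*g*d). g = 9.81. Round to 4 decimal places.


theta = tau / ((rho_s - rho_w) * g * d)
rho_s - rho_w = 2615 - 1025 = 1590
Denominator = 1590 * 9.81 * 0.0007 = 10.918530
theta = 4.95 / 10.918530
theta = 0.4534

0.4534


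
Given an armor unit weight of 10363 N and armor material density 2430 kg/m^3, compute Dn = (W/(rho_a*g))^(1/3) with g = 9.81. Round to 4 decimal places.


V = W / (rho_a * g)
V = 10363 / (2430 * 9.81)
V = 10363 / 23838.30
V = 0.434721 m^3
Dn = V^(1/3) = 0.434721^(1/3)
Dn = 0.7575 m

0.7575


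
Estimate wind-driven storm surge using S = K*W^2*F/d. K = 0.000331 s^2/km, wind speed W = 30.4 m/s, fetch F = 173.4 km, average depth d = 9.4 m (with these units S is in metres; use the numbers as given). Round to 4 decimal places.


S = K * W^2 * F / d
W^2 = 30.4^2 = 924.16
S = 0.000331 * 924.16 * 173.4 / 9.4
Numerator = 0.000331 * 924.16 * 173.4 = 53.042533
S = 53.042533 / 9.4 = 5.6428 m

5.6428


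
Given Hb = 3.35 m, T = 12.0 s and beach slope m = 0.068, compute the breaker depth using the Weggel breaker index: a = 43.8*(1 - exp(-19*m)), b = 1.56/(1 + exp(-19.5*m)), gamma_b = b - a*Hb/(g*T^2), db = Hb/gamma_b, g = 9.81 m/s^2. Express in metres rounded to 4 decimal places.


a = 43.8 * (1 - exp(-19 * m))
exp(-19 * 0.068) = exp(-1.2920) = 0.274721
a = 43.8 * (1 - 0.274721) = 31.767229
b = 1.56 / (1 + exp(-19.5 * m))
exp(-19.5 * 0.068) = exp(-1.3260) = 0.265537
b = 1.56 / (1 + 0.265537) = 1.232678
Hb / (g * T^2) = 3.35 / (9.81 * 12.0^2) = 3.35 / 1412.6400 = 0.00237145
gamma_b = b - a * Hb/(g*T^2) = 1.232678 - 31.767229 * 0.00237145 = 1.157344
db = Hb / gamma_b = 3.35 / 1.157344
db = 2.8946 m

2.8946


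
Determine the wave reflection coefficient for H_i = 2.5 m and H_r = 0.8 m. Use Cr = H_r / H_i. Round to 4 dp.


Cr = H_r / H_i
Cr = 0.8 / 2.5
Cr = 0.3200

0.3200


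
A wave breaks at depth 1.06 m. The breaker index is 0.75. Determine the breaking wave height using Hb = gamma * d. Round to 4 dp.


Hb = gamma * d
Hb = 0.75 * 1.06
Hb = 0.7950 m

0.7950


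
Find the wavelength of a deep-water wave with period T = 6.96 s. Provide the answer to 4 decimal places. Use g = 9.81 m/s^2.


L0 = g * T^2 / (2 * pi)
L0 = 9.81 * 6.96^2 / (2 * pi)
L0 = 9.81 * 48.4416 / 6.28319
L0 = 475.2121 / 6.28319
L0 = 75.6324 m

75.6324


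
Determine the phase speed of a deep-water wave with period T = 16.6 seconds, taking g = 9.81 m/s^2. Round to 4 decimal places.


We use the deep-water celerity formula:
C = g * T / (2 * pi)
C = 9.81 * 16.6 / (2 * 3.14159...)
C = 162.846000 / 6.283185
C = 25.9177 m/s

25.9177


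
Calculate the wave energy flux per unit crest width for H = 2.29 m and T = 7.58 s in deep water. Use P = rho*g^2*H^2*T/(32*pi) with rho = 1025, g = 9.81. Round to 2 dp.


P = rho * g^2 * H^2 * T / (32 * pi)
P = 1025 * 9.81^2 * 2.29^2 * 7.58 / (32 * pi)
P = 1025 * 96.2361 * 5.2441 * 7.58 / 100.53096
P = 39003.38 W/m

39003.38


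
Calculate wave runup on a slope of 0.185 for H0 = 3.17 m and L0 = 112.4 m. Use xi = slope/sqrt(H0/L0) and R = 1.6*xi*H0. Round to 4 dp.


xi = slope / sqrt(H0/L0)
H0/L0 = 3.17/112.4 = 0.028203
sqrt(0.028203) = 0.167937
xi = 0.185 / 0.167937 = 1.101603
R = 1.6 * xi * H0 = 1.6 * 1.101603 * 3.17
R = 5.5873 m

5.5873


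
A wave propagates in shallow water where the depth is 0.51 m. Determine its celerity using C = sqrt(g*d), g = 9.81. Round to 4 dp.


Using the shallow-water approximation:
C = sqrt(g * d) = sqrt(9.81 * 0.51)
C = sqrt(5.0031)
C = 2.2368 m/s

2.2368


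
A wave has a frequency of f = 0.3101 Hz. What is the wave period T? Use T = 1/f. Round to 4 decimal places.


T = 1 / f
T = 1 / 0.3101
T = 3.2248 s

3.2248


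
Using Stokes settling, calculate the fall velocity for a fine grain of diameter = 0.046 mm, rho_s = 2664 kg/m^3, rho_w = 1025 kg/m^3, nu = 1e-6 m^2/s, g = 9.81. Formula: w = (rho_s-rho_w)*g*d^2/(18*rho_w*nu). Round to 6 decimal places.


w = (rho_s - rho_w) * g * d^2 / (18 * rho_w * nu)
d = 0.046 mm = 0.000046 m
rho_s - rho_w = 2664 - 1025 = 1639
Numerator = 1639 * 9.81 * (0.000046)^2 = 0.000034022296
Denominator = 18 * 1025 * 1e-6 = 0.018450
w = 0.001844 m/s

0.001844


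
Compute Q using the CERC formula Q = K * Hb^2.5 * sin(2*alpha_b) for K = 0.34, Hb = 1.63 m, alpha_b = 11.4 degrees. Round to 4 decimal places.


Q = K * Hb^2.5 * sin(2 * alpha_b)
Hb^2.5 = 1.63^2.5 = 3.392103
sin(2 * 11.4) = sin(22.8) = 0.387516
Q = 0.34 * 3.392103 * 0.387516
Q = 0.4469 m^3/s

0.4469


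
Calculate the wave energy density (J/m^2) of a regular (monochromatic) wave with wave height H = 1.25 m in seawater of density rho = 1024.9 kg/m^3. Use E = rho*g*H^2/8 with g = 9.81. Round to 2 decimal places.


E = (1/8) * rho * g * H^2
E = (1/8) * 1024.9 * 9.81 * 1.25^2
E = 0.125 * 1024.9 * 9.81 * 1.5625
E = 1963.72 J/m^2

1963.72


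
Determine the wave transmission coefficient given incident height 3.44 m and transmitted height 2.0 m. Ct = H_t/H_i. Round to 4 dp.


Ct = H_t / H_i
Ct = 2.0 / 3.44
Ct = 0.5814

0.5814


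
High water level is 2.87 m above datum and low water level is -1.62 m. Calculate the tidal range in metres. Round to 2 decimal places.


Tidal range = High water - Low water
Tidal range = 2.87 - (-1.62)
Tidal range = 4.49 m

4.49


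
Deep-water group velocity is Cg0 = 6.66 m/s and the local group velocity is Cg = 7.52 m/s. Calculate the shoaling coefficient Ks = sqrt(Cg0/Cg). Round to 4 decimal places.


Ks = sqrt(Cg0 / Cg)
Ks = sqrt(6.66 / 7.52)
Ks = sqrt(0.8856)
Ks = 0.9411

0.9411


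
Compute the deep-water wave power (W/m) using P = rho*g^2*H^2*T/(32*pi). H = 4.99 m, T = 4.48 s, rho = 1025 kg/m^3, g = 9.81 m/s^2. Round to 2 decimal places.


P = rho * g^2 * H^2 * T / (32 * pi)
P = 1025 * 9.81^2 * 4.99^2 * 4.48 / (32 * pi)
P = 1025 * 96.2361 * 24.9001 * 4.48 / 100.53096
P = 109456.39 W/m

109456.39


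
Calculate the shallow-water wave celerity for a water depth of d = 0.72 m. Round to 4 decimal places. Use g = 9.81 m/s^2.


Using the shallow-water approximation:
C = sqrt(g * d) = sqrt(9.81 * 0.72)
C = sqrt(7.0632)
C = 2.6577 m/s

2.6577


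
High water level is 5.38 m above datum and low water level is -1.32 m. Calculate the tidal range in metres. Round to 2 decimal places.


Tidal range = High water - Low water
Tidal range = 5.38 - (-1.32)
Tidal range = 6.70 m

6.70


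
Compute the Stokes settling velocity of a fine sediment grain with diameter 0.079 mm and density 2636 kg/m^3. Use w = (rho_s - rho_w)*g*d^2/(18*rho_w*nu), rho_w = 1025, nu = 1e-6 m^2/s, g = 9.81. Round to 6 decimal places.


w = (rho_s - rho_w) * g * d^2 / (18 * rho_w * nu)
d = 0.079 mm = 0.000079 m
rho_s - rho_w = 2636 - 1025 = 1611
Numerator = 1611 * 9.81 * (0.000079)^2 = 0.000098632202
Denominator = 18 * 1025 * 1e-6 = 0.018450
w = 0.005346 m/s

0.005346


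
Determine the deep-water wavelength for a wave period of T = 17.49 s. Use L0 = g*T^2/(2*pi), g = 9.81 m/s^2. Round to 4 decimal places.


L0 = g * T^2 / (2 * pi)
L0 = 9.81 * 17.49^2 / (2 * pi)
L0 = 9.81 * 305.9001 / 6.28319
L0 = 3000.8800 / 6.28319
L0 = 477.6049 m

477.6049


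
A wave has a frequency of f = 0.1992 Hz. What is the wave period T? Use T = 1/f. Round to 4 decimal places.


T = 1 / f
T = 1 / 0.1992
T = 5.0201 s

5.0201


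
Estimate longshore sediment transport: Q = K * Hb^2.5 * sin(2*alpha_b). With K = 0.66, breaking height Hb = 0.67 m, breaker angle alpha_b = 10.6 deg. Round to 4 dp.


Q = K * Hb^2.5 * sin(2 * alpha_b)
Hb^2.5 = 0.67^2.5 = 0.367440
sin(2 * 10.6) = sin(21.2) = 0.361625
Q = 0.66 * 0.367440 * 0.361625
Q = 0.0877 m^3/s

0.0877


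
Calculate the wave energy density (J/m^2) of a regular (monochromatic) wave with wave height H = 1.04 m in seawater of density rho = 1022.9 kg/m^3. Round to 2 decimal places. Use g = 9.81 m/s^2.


E = (1/8) * rho * g * H^2
E = (1/8) * 1022.9 * 9.81 * 1.04^2
E = 0.125 * 1022.9 * 9.81 * 1.0816
E = 1356.68 J/m^2

1356.68


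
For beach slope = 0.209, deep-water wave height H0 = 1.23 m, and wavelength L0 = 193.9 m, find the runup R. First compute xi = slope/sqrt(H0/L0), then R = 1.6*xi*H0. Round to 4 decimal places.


xi = slope / sqrt(H0/L0)
H0/L0 = 1.23/193.9 = 0.006343
sqrt(0.006343) = 0.079646
xi = 0.209 / 0.079646 = 2.624114
R = 1.6 * xi * H0 = 1.6 * 2.624114 * 1.23
R = 5.1643 m

5.1643


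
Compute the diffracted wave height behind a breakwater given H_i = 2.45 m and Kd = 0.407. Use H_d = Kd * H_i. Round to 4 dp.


H_d = Kd * H_i
H_d = 0.407 * 2.45
H_d = 0.9972 m

0.9972


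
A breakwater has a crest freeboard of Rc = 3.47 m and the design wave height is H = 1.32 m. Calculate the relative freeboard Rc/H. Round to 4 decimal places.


Relative freeboard = Rc / H
= 3.47 / 1.32
= 2.6288

2.6288


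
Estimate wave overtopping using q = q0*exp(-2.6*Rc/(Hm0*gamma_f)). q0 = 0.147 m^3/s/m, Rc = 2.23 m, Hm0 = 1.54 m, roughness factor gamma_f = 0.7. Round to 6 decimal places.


q = q0 * exp(-2.6 * Rc / (Hm0 * gamma_f))
Exponent = -2.6 * 2.23 / (1.54 * 0.7)
= -2.6 * 2.23 / 1.0780
= -5.378479
exp(-5.378479) = 0.004615
q = 0.147 * 0.004615
q = 0.000678 m^3/s/m

0.000678


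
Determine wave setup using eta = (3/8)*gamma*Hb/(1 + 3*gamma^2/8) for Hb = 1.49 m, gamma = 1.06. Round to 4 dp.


eta = (3/8) * gamma * Hb / (1 + 3*gamma^2/8)
Numerator = (3/8) * 1.06 * 1.49 = 0.592275
Denominator = 1 + 3*1.06^2/8 = 1 + 0.421350 = 1.421350
eta = 0.592275 / 1.421350
eta = 0.4167 m

0.4167


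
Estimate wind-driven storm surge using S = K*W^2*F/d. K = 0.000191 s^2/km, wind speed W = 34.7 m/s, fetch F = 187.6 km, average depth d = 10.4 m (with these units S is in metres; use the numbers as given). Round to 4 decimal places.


S = K * W^2 * F / d
W^2 = 34.7^2 = 1204.09
S = 0.000191 * 1204.09 * 187.6 / 10.4
Numerator = 0.000191 * 1204.09 * 187.6 = 43.144471
S = 43.144471 / 10.4 = 4.1485 m

4.1485


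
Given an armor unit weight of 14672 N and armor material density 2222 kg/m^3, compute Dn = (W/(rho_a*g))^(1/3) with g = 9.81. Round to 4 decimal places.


V = W / (rho_a * g)
V = 14672 / (2222 * 9.81)
V = 14672 / 21797.82
V = 0.673095 m^3
Dn = V^(1/3) = 0.673095^(1/3)
Dn = 0.8764 m

0.8764


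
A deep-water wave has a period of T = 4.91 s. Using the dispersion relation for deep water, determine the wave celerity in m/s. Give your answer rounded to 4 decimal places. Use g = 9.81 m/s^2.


We use the deep-water celerity formula:
C = g * T / (2 * pi)
C = 9.81 * 4.91 / (2 * 3.14159...)
C = 48.167100 / 6.283185
C = 7.6660 m/s

7.6660


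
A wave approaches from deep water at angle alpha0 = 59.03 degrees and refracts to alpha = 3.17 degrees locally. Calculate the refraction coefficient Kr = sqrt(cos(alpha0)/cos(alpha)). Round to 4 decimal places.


Kr = sqrt(cos(alpha0) / cos(alpha))
cos(59.03) = 0.514589
cos(3.17) = 0.998470
Kr = sqrt(0.514589 / 0.998470)
Kr = sqrt(0.515378)
Kr = 0.7179

0.7179


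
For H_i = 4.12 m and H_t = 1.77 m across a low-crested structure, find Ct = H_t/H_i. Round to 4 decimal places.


Ct = H_t / H_i
Ct = 1.77 / 4.12
Ct = 0.4296

0.4296


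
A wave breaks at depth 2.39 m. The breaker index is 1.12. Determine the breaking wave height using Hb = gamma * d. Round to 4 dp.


Hb = gamma * d
Hb = 1.12 * 2.39
Hb = 2.6768 m

2.6768


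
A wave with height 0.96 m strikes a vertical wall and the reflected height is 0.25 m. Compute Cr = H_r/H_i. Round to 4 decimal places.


Cr = H_r / H_i
Cr = 0.25 / 0.96
Cr = 0.2604

0.2604


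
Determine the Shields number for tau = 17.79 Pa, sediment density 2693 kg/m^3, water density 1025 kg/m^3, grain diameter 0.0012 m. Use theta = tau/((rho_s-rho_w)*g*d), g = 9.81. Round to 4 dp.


theta = tau / ((rho_s - rho_w) * g * d)
rho_s - rho_w = 2693 - 1025 = 1668
Denominator = 1668 * 9.81 * 0.0012 = 19.635696
theta = 17.79 / 19.635696
theta = 0.9060

0.9060


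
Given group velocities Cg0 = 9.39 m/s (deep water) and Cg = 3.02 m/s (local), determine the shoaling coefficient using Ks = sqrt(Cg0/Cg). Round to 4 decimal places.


Ks = sqrt(Cg0 / Cg)
Ks = sqrt(9.39 / 3.02)
Ks = sqrt(3.1093)
Ks = 1.7633

1.7633
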